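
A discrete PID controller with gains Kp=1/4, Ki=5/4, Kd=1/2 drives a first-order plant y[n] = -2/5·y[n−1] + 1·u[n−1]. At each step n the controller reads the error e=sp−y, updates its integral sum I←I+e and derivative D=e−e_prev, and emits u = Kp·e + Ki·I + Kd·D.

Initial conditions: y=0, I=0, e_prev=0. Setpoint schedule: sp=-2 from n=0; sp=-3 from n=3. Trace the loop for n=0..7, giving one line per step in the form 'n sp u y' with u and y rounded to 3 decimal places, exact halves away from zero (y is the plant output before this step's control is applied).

0 -2 -4.000 0.000
1 -2 2.500 -4.000
2 -2 -13.200 4.100
3 -3 19.105 -14.840
4 -3 -54.827 25.041
5 -3 109.831 -64.843
6 -3 -259.031 135.768
7 -3 566.027 -313.338

(exact arithmetic carried between steps; '≈' marks a value shown rounded to 6 d.p. or computed from one; I and e_prev carry over from the previous line; the table rounds u and y to 3 d.p., halves away from zero)
n=0: y=0, sp=-2, e=sp−y=-2; I=-2, D=e−e_prev=-2; u=1/4·(-2)+5/4·(-2)+1/2·(-2)=-4; next y=-2/5·0+1·(-4)=-4
n=1: y=-4, sp=-2, e=sp−y=2; I=0, D=e−e_prev=4; u=1/4·2+5/4·0+1/2·4=2.5; next y=-2/5·(-4)+1·2.5=4.1
n=2: y=4.1, sp=-2, e=sp−y=-6.1; I=-6.1, D=e−e_prev=-8.1; u=1/4·(-6.1)+5/4·(-6.1)+1/2·(-8.1)=-13.2; next y=-2/5·4.1+1·(-13.2)=-14.84
n=3: y=-14.84, sp=-3, e=sp−y=11.84; I=5.74, D=e−e_prev=17.94; u=1/4·11.84+5/4·5.74+1/2·17.94=19.105; next y=-2/5·(-14.84)+1·19.105=25.041
n=4: y=25.041, sp=-3, e=sp−y=-28.041; I=-22.301, D=e−e_prev=-39.881; u=1/4·(-28.041)+5/4·(-22.301)+1/2·(-39.881)=-54.827; next y=-2/5·25.041+1·(-54.827)=-64.8434
n=5: y=-64.8434, sp=-3, e=sp−y=61.8434; I=39.5424, D=e−e_prev=89.8844; u=1/4·61.8434+5/4·39.5424+1/2·89.8844=109.83105; next y=-2/5·(-64.8434)+1·109.83105=135.76841
n=6: y=135.76841, sp=-3, e=sp−y=-138.76841; I=-99.22601, D=e−e_prev=-200.61181; u=1/4·(-138.76841)+5/4·(-99.22601)+1/2·(-200.61181)=-259.03052; next y=-2/5·135.76841+1·(-259.03052)=-313.337884
n=7: y=-313.337884, sp=-3, e=sp−y=310.337884; I=211.111874, D=e−e_prev=449.106294; u=1/4·310.337884+5/4·211.111874+1/2·449.106294≈566.027461; next y=-2/5·(-313.337884)+1·566.027461≈691.362614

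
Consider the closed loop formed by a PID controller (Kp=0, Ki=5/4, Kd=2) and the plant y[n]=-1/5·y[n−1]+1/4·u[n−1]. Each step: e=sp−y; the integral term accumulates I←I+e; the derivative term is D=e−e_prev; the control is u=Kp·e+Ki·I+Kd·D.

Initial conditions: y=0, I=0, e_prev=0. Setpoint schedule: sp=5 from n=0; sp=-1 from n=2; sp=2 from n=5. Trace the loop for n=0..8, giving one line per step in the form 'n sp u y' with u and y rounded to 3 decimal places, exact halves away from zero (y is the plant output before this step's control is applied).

0 5 16.250 0.000
1 5 -0.703 4.063
2 -1 5.509 -0.988
3 -1 -0.938 1.575
4 -1 7.874 -0.549
5 2 4.272 2.078
6 2 8.064 0.652
7 2 2.889 1.886
8 2 10.505 0.345

(exact arithmetic carried between steps; '≈' marks a value shown rounded to 6 d.p. or computed from one; I and e_prev carry over from the previous line; the table rounds u and y to 3 d.p., halves away from zero)
n=0: y=0, sp=5, e=sp−y=5; I=5, D=e−e_prev=5; u=0·5+5/4·5+2·5=16.25; next y=-1/5·0+1/4·16.25=4.0625
n=1: y=4.0625, sp=5, e=sp−y=0.9375; I=5.9375, D=e−e_prev=-4.0625; u=0·0.9375+5/4·5.9375+2·(-4.0625)=-0.703125; next y=-1/5·4.0625+1/4·(-0.703125)≈-0.988281
n=2: y≈-0.988281, sp=-1, e=sp−y≈-0.011719; I≈5.925781, D=e−e_prev≈-0.949219; u=0·(-0.011719)+5/4·5.925781+2·(-0.949219)≈5.508789; next y=-1/5·(-0.988281)+1/4·5.508789≈1.574854
n=3: y≈1.574854, sp=-1, e=sp−y≈-2.574854; I≈3.350928, D=e−e_prev≈-2.563135; u=0·(-2.574854)+5/4·3.350928+2·(-2.563135)≈-0.937610; next y=-1/5·1.574854+1/4·(-0.937610)≈-0.549373
n=4: y≈-0.549373, sp=-1, e=sp−y≈-0.450627; I≈2.900301, D=e−e_prev≈2.124227; u=0·(-0.450627)+5/4·2.900301+2·2.124227≈7.873829; next y=-1/5·(-0.549373)+1/4·7.873829≈2.078332
n=5: y≈2.078332, sp=2, e=sp−y≈-0.078332; I≈2.821969, D=e−e_prev≈0.372295; u=0·(-0.078332)+5/4·2.821969+2·0.372295≈4.272051; next y=-1/5·2.078332+1/4·4.272051≈0.652346
n=6: y≈0.652346, sp=2, e=sp−y≈1.347654; I≈4.169623, D=e−e_prev≈1.425986; u=0·1.347654+5/4·4.169623+2·1.425986≈8.064000; next y=-1/5·0.652346+1/4·8.064000≈1.885531
n=7: y≈1.885531, sp=2, e=sp−y≈0.114469; I≈4.284092, D=e−e_prev≈-1.233184; u=0·0.114469+5/4·4.284092+2·(-1.233184)≈2.888746; next y=-1/5·1.885531+1/4·2.888746≈0.345080
n=8: y≈0.345080, sp=2, e=sp−y≈1.654920; I≈5.939012, D=e−e_prev≈1.540450; u=0·1.654920+5/4·5.939012+2·1.540450≈10.504665; next y=-1/5·0.345080+1/4·10.504665≈2.557150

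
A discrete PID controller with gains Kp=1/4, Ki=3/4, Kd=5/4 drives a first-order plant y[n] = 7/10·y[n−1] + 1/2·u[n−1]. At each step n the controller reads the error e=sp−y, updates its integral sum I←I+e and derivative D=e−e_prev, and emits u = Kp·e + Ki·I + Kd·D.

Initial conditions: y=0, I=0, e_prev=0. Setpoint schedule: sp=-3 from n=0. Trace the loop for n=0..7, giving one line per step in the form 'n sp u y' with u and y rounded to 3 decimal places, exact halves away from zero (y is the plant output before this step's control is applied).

(exact arithmetic carried between steps; '≈' marks a value shown rounded to 6 d.p. or computed from one; I and e_prev carry over from the previous line; the table rounds u and y to 3 d.p., halves away from zero)
n=0: y=0, sp=-3, e=sp−y=-3; I=-3, D=e−e_prev=-3; u=1/4·(-3)+3/4·(-3)+5/4·(-3)=-6.75; next y=7/10·0+1/2·(-6.75)=-3.375
n=1: y=-3.375, sp=-3, e=sp−y=0.375; I=-2.625, D=e−e_prev=3.375; u=1/4·0.375+3/4·(-2.625)+5/4·3.375=2.34375; next y=7/10·(-3.375)+1/2·2.34375=-1.190625
n=2: y=-1.190625, sp=-3, e=sp−y=-1.809375; I=-4.434375, D=e−e_prev=-2.184375; u=1/4·(-1.809375)+3/4·(-4.434375)+5/4·(-2.184375)≈-6.508594; next y=7/10·(-1.190625)+1/2·(-6.508594)≈-4.087734
n=3: y≈-4.087734, sp=-3, e=sp−y≈1.087734; I≈-3.346641, D=e−e_prev≈2.897109; u=1/4·1.087734+3/4·(-3.346641)+5/4·2.897109≈1.383340; next y=7/10·(-4.087734)+1/2·1.383340≈-2.169744
n=4: y≈-2.169744, sp=-3, e=sp−y≈-0.830256; I≈-4.176896, D=e−e_prev≈-1.917990; u=1/4·(-0.830256)+3/4·(-4.176896)+5/4·(-1.917990)≈-5.737724; next y=7/10·(-2.169744)+1/2·(-5.737724)≈-4.387683
n=5: y≈-4.387683, sp=-3, e=sp−y≈1.387683; I≈-2.789214, D=e−e_prev≈2.217939; u=1/4·1.387683+3/4·(-2.789214)+5/4·2.217939≈1.027434; next y=7/10·(-4.387683)+1/2·1.027434≈-2.557661
n=6: y≈-2.557661, sp=-3, e=sp−y≈-0.442339; I≈-3.231553, D=e−e_prev≈-1.830022; u=1/4·(-0.442339)+3/4·(-3.231553)+5/4·(-1.830022)≈-4.821777; next y=7/10·(-2.557661)+1/2·(-4.821777)≈-4.201251
n=7: y≈-4.201251, sp=-3, e=sp−y≈1.201251; I≈-2.030302, D=e−e_prev≈1.643590; u=1/4·1.201251+3/4·(-2.030302)+5/4·1.643590≈0.832074; next y=7/10·(-4.201251)+1/2·0.832074≈-2.524839

0 -3 -6.750 0.000
1 -3 2.344 -3.375
2 -3 -6.509 -1.191
3 -3 1.383 -4.088
4 -3 -5.738 -2.170
5 -3 1.027 -4.388
6 -3 -4.822 -2.558
7 -3 0.832 -4.201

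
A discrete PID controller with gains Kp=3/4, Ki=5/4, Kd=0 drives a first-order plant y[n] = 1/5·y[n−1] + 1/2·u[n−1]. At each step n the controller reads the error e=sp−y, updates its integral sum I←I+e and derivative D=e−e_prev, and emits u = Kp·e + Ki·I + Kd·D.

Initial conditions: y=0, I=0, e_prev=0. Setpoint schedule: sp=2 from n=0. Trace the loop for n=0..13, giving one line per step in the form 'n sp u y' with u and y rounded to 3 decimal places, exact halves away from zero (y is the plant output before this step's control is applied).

0 2 4.000 0.000
1 2 2.500 2.000
2 2 3.200 1.650
3 2 3.078 1.930
4 2 3.176 1.925
5 2 3.174 1.973
6 2 3.190 1.981
7 2 3.193 1.991
8 2 3.197 1.995
9 2 3.198 1.998
10 2 3.199 1.999
11 2 3.200 1.999
12 2 3.200 2.000
13 2 3.200 2.000

(exact arithmetic carried between steps; '≈' marks a value shown rounded to 6 d.p. or computed from one; I and e_prev carry over from the previous line; the table rounds u and y to 3 d.p., halves away from zero)
n=0: y=0, sp=2, e=sp−y=2; I=2, D=e−e_prev=2; u=3/4·2+5/4·2+0·2=4; next y=1/5·0+1/2·4=2
n=1: y=2, sp=2, e=sp−y=0; I=2, D=e−e_prev=-2; u=3/4·0+5/4·2+0·(-2)=2.5; next y=1/5·2+1/2·2.5=1.65
n=2: y=1.65, sp=2, e=sp−y=0.35; I=2.35, D=e−e_prev=0.35; u=3/4·0.35+5/4·2.35+0·0.35=3.2; next y=1/5·1.65+1/2·3.2=1.93
n=3: y=1.93, sp=2, e=sp−y=0.07; I=2.42, D=e−e_prev=-0.28; u=3/4·0.07+5/4·2.42+0·(-0.28)=3.0775; next y=1/5·1.93+1/2·3.0775=1.92475
n=4: y=1.92475, sp=2, e=sp−y=0.07525; I=2.49525, D=e−e_prev=0.00525; u=3/4·0.07525+5/4·2.49525+0·0.00525=3.1755; next y=1/5·1.92475+1/2·3.1755=1.9727
n=5: y=1.9727, sp=2, e=sp−y=0.0273; I=2.52255, D=e−e_prev=-0.04795; u=3/4·0.0273+5/4·2.52255+0·(-0.04795)≈3.173663; next y=1/5·1.9727+1/2·3.173663≈1.981371
n=6: y≈1.981371, sp=2, e=sp−y≈0.018629; I≈2.541179, D=e−e_prev≈-0.008671; u=3/4·0.018629+5/4·2.541179+0·(-0.008671)≈3.190445; next y=1/5·1.981371+1/2·3.190445≈1.991497
n=7: y≈1.991497, sp=2, e=sp−y≈0.008503; I≈2.549682, D=e−e_prev≈-0.010126; u=3/4·0.008503+5/4·2.549682+0·(-0.010126)≈3.193480; next y=1/5·1.991497+1/2·3.193480≈1.995039
n=8: y≈1.995039, sp=2, e=sp−y≈0.004961; I≈2.554643, D=e−e_prev≈-0.003543; u=3/4·0.004961+5/4·2.554643+0·(-0.003543)≈3.197024; next y=1/5·1.995039+1/2·3.197024≈1.997520
n=9: y≈1.997520, sp=2, e=sp−y≈0.002480; I≈2.557123, D=e−e_prev≈-0.002480; u=3/4·0.002480+5/4·2.557123+0·(-0.002480)≈3.198264; next y=1/5·1.997520+1/2·3.198264≈1.998636
n=10: y≈1.998636, sp=2, e=sp−y≈0.001364; I≈2.558487, D=e−e_prev≈-0.001116; u=3/4·0.001364+5/4·2.558487+0·(-0.001116)≈3.199132; next y=1/5·1.998636+1/2·3.199132≈1.999293
n=11: y≈1.999293, sp=2, e=sp−y≈0.000707; I≈2.559194, D=e−e_prev≈-0.000657; u=3/4·0.000707+5/4·2.559194+0·(-0.000657)≈3.199523; next y=1/5·1.999293+1/2·3.199523≈1.999620
n=12: y≈1.999620, sp=2, e=sp−y≈0.000380; I≈2.559574, D=e−e_prev≈-0.000327; u=3/4·0.000380+5/4·2.559574+0·(-0.000327)≈3.199753; next y=1/5·1.999620+1/2·3.199753≈1.999800
n=13: y≈1.999800, sp=2, e=sp−y≈0.000200; I≈2.559774, D=e−e_prev≈-0.000180; u=3/4·0.000200+5/4·2.559774+0·(-0.000180)≈3.199867; next y=1/5·1.999800+1/2·3.199867≈1.999894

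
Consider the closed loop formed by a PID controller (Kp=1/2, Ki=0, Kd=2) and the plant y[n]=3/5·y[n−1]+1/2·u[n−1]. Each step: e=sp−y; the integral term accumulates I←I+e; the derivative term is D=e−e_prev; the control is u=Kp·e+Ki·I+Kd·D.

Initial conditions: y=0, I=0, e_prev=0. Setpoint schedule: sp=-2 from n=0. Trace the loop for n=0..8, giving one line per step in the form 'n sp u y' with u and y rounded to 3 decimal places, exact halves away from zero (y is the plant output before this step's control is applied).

(exact arithmetic carried between steps; '≈' marks a value shown rounded to 6 d.p. or computed from one; I and e_prev carry over from the previous line; the table rounds u and y to 3 d.p., halves away from zero)
n=0: y=0, sp=-2, e=sp−y=-2; I=-2, D=e−e_prev=-2; u=1/2·(-2)+0·(-2)+2·(-2)=-5; next y=3/5·0+1/2·(-5)=-2.5
n=1: y=-2.5, sp=-2, e=sp−y=0.5; I=-1.5, D=e−e_prev=2.5; u=1/2·0.5+0·(-1.5)+2·2.5=5.25; next y=3/5·(-2.5)+1/2·5.25=1.125
n=2: y=1.125, sp=-2, e=sp−y=-3.125; I=-4.625, D=e−e_prev=-3.625; u=1/2·(-3.125)+0·(-4.625)+2·(-3.625)=-8.8125; next y=3/5·1.125+1/2·(-8.8125)=-3.73125
n=3: y=-3.73125, sp=-2, e=sp−y=1.73125; I=-2.89375, D=e−e_prev=4.85625; u=1/2·1.73125+0·(-2.89375)+2·4.85625=10.578125; next y=3/5·(-3.73125)+1/2·10.578125≈3.050313
n=4: y≈3.050313, sp=-2, e=sp−y≈-5.050313; I≈-7.944063, D=e−e_prev≈-6.781563; u=1/2·(-5.050313)+0·(-7.944063)+2·(-6.781563)≈-16.088281; next y=3/5·3.050313+1/2·(-16.088281)≈-6.213953
n=5: y≈-6.213953, sp=-2, e=sp−y≈4.213953; I≈-3.730109, D=e−e_prev≈9.264266; u=1/2·4.213953+0·(-3.730109)+2·9.264266≈20.635508; next y=3/5·(-6.213953)+1/2·20.635508≈6.589382
n=6: y≈6.589382, sp=-2, e=sp−y≈-8.589382; I≈-12.319491, D=e−e_prev≈-12.803335; u=1/2·(-8.589382)+0·(-12.319491)+2·(-12.803335)≈-29.901361; next y=3/5·6.589382+1/2·(-29.901361)≈-10.997051
n=7: y≈-10.997051, sp=-2, e=sp−y≈8.997051; I≈-3.322440, D=e−e_prev≈17.586433; u=1/2·8.997051+0·(-3.322440)+2·17.586433≈39.671393; next y=3/5·(-10.997051)+1/2·39.671393≈13.237465
n=8: y≈13.237465, sp=-2, e=sp−y≈-15.237465; I≈-18.559905, D=e−e_prev≈-24.234517; u=1/2·(-15.237465)+0·(-18.559905)+2·(-24.234517)≈-56.087767; next y=3/5·13.237465+1/2·(-56.087767)≈-20.101404

0 -2 -5.000 0.000
1 -2 5.250 -2.500
2 -2 -8.813 1.125
3 -2 10.578 -3.731
4 -2 -16.088 3.050
5 -2 20.636 -6.214
6 -2 -29.901 6.589
7 -2 39.671 -10.997
8 -2 -56.088 13.237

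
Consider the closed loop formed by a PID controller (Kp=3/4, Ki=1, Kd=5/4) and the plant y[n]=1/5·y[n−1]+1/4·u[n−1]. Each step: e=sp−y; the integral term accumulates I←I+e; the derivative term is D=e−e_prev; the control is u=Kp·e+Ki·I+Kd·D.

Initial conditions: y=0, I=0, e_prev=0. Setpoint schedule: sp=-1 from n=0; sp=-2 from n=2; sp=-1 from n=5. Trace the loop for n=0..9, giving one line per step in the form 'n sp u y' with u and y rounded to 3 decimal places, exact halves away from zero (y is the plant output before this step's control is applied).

(exact arithmetic carried between steps; '≈' marks a value shown rounded to 6 d.p. or computed from one; I and e_prev carry over from the previous line; the table rounds u and y to 3 d.p., halves away from zero)
n=0: y=0, sp=-1, e=sp−y=-1; I=-1, D=e−e_prev=-1; u=3/4·(-1)+1·(-1)+5/4·(-1)=-3; next y=1/5·0+1/4·(-3)=-0.75
n=1: y=-0.75, sp=-1, e=sp−y=-0.25; I=-1.25, D=e−e_prev=0.75; u=3/4·(-0.25)+1·(-1.25)+5/4·0.75=-0.5; next y=1/5·(-0.75)+1/4·(-0.5)=-0.275
n=2: y=-0.275, sp=-2, e=sp−y=-1.725; I=-2.975, D=e−e_prev=-1.475; u=3/4·(-1.725)+1·(-2.975)+5/4·(-1.475)=-6.1125; next y=1/5·(-0.275)+1/4·(-6.1125)=-1.583125
n=3: y=-1.583125, sp=-2, e=sp−y=-0.416875; I=-3.391875, D=e−e_prev=1.308125; u=3/4·(-0.416875)+1·(-3.391875)+5/4·1.308125=-2.069375; next y=1/5·(-1.583125)+1/4·(-2.069375)≈-0.833969
n=4: y≈-0.833969, sp=-2, e=sp−y≈-1.166031; I≈-4.557906, D=e−e_prev≈-0.749156; u=3/4·(-1.166031)+1·(-4.557906)+5/4·(-0.749156)≈-6.368875; next y=1/5·(-0.833969)+1/4·(-6.368875)≈-1.759013
n=5: y≈-1.759013, sp=-1, e=sp−y≈0.759013; I≈-3.798894, D=e−e_prev≈1.925044; u=3/4·0.759013+1·(-3.798894)+5/4·1.925044≈-0.823330; next y=1/5·(-1.759013)+1/4·(-0.823330)≈-0.557635
n=6: y≈-0.557635, sp=-1, e=sp−y≈-0.442365; I≈-4.241259, D=e−e_prev≈-1.201378; u=3/4·(-0.442365)+1·(-4.241259)+5/4·(-1.201378)≈-6.074755; next y=1/5·(-0.557635)+1/4·(-6.074755)≈-1.630216
n=7: y≈-1.630216, sp=-1, e=sp−y≈0.630216; I≈-3.611043, D=e−e_prev≈1.072581; u=3/4·0.630216+1·(-3.611043)+5/4·1.072581≈-1.797656; next y=1/5·(-1.630216)+1/4·(-1.797656)≈-0.775457
n=8: y≈-0.775457, sp=-1, e=sp−y≈-0.224543; I≈-3.835586, D=e−e_prev≈-0.854759; u=3/4·(-0.224543)+1·(-3.835586)+5/4·(-0.854759)≈-5.072442; next y=1/5·(-0.775457)+1/4·(-5.072442)≈-1.423202
n=9: y≈-1.423202, sp=-1, e=sp−y≈0.423202; I≈-3.412384, D=e−e_prev≈0.647745; u=3/4·0.423202+1·(-3.412384)+5/4·0.647745≈-2.285302; next y=1/5·(-1.423202)+1/4·(-2.285302)≈-0.855966

0 -1 -3.000 0.000
1 -1 -0.500 -0.750
2 -2 -6.113 -0.275
3 -2 -2.069 -1.583
4 -2 -6.369 -0.834
5 -1 -0.823 -1.759
6 -1 -6.075 -0.558
7 -1 -1.798 -1.630
8 -1 -5.072 -0.775
9 -1 -2.285 -1.423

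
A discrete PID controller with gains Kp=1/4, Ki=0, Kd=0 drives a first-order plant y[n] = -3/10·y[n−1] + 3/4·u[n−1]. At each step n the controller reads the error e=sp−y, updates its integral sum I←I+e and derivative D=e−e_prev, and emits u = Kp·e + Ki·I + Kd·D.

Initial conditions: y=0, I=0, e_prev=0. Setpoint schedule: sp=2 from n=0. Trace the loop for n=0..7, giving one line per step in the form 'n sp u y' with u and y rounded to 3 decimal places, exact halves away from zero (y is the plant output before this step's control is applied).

(exact arithmetic carried between steps; '≈' marks a value shown rounded to 6 d.p. or computed from one; I and e_prev carry over from the previous line; the table rounds u and y to 3 d.p., halves away from zero)
n=0: y=0, sp=2, e=sp−y=2; I=2, D=e−e_prev=2; u=1/4·2+0·2+0·2=0.5; next y=-3/10·0+3/4·0.5=0.375
n=1: y=0.375, sp=2, e=sp−y=1.625; I=3.625, D=e−e_prev=-0.375; u=1/4·1.625+0·3.625+0·(-0.375)=0.40625; next y=-3/10·0.375+3/4·0.40625≈0.192188
n=2: y≈0.192188, sp=2, e=sp−y≈1.807813; I≈5.432813, D=e−e_prev≈0.182813; u=1/4·1.807813+0·5.432813+0·0.182813≈0.451953; next y=-3/10·0.192188+3/4·0.451953≈0.281309
n=3: y≈0.281309, sp=2, e=sp−y≈1.718691; I≈7.151504, D=e−e_prev≈-0.089121; u=1/4·1.718691+0·7.151504+0·(-0.089121)≈0.429673; next y=-3/10·0.281309+3/4·0.429673≈0.237862
n=4: y≈0.237862, sp=2, e=sp−y≈1.762138; I≈8.913642, D=e−e_prev≈0.043447; u=1/4·1.762138+0·8.913642+0·0.043447≈0.440534; next y=-3/10·0.237862+3/4·0.440534≈0.259042
n=5: y≈0.259042, sp=2, e=sp−y≈1.740958; I≈10.654600, D=e−e_prev≈-0.021180; u=1/4·1.740958+0·10.654600+0·(-0.021180)≈0.435239; next y=-3/10·0.259042+3/4·0.435239≈0.248717
n=6: y≈0.248717, sp=2, e=sp−y≈1.751283; I≈12.405883, D=e−e_prev≈0.010325; u=1/4·1.751283+0·12.405883+0·0.010325≈0.437821; next y=-3/10·0.248717+3/4·0.437821≈0.253751
n=7: y≈0.253751, sp=2, e=sp−y≈1.746249; I≈14.152132, D=e−e_prev≈-0.005034; u=1/4·1.746249+0·14.152132+0·(-0.005034)≈0.436562; next y=-3/10·0.253751+3/4·0.436562≈0.251297

0 2 0.500 0.000
1 2 0.406 0.375
2 2 0.452 0.192
3 2 0.430 0.281
4 2 0.441 0.238
5 2 0.435 0.259
6 2 0.438 0.249
7 2 0.437 0.254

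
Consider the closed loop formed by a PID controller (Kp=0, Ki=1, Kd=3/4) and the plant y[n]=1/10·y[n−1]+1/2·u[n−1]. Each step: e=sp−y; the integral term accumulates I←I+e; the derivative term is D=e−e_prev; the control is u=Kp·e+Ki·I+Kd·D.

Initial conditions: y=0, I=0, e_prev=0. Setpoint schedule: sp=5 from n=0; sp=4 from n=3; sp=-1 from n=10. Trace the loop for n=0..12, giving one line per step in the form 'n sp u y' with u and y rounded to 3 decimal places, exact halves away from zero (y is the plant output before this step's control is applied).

0 5 8.750 0.000
1 5 2.344 4.375
2 5 11.090 1.609
3 4 3.487 5.706
4 4 11.539 2.314
5 4 4.229 6.001
6 4 10.744 2.715
7 4 4.439 5.644
8 4 9.997 2.784
9 4 4.706 5.277
10 -1 0.742 2.881
11 -1 2.702 0.659
12 -1 -1.950 1.417

(exact arithmetic carried between steps; '≈' marks a value shown rounded to 6 d.p. or computed from one; I and e_prev carry over from the previous line; the table rounds u and y to 3 d.p., halves away from zero)
n=0: y=0, sp=5, e=sp−y=5; I=5, D=e−e_prev=5; u=0·5+1·5+3/4·5=8.75; next y=1/10·0+1/2·8.75=4.375
n=1: y=4.375, sp=5, e=sp−y=0.625; I=5.625, D=e−e_prev=-4.375; u=0·0.625+1·5.625+3/4·(-4.375)=2.34375; next y=1/10·4.375+1/2·2.34375=1.609375
n=2: y=1.609375, sp=5, e=sp−y=3.390625; I=9.015625, D=e−e_prev=2.765625; u=0·3.390625+1·9.015625+3/4·2.765625≈11.089844; next y=1/10·1.609375+1/2·11.089844≈5.705859
n=3: y≈5.705859, sp=4, e=sp−y≈-1.705859; I≈7.309766, D=e−e_prev≈-5.096484; u=0·(-1.705859)+1·7.309766+3/4·(-5.096484)≈3.487402; next y=1/10·5.705859+1/2·3.487402≈2.314287
n=4: y≈2.314287, sp=4, e=sp−y≈1.685713; I≈8.995479, D=e−e_prev≈3.391572; u=0·1.685713+1·8.995479+3/4·3.391572≈11.539158; next y=1/10·2.314287+1/2·11.539158≈6.001008
n=5: y≈6.001008, sp=4, e=sp−y≈-2.001008; I≈6.994471, D=e−e_prev≈-3.686720; u=0·(-2.001008)+1·6.994471+3/4·(-3.686720)≈4.229431; next y=1/10·6.001008+1/2·4.229431≈2.714816
n=6: y≈2.714816, sp=4, e=sp−y≈1.285184; I≈8.279655, D=e−e_prev≈3.286192; u=0·1.285184+1·8.279655+3/4·3.286192≈10.744299; next y=1/10·2.714816+1/2·10.744299≈5.643631
n=7: y≈5.643631, sp=4, e=sp−y≈-1.643631; I≈6.636024, D=e−e_prev≈-2.928815; u=0·(-1.643631)+1·6.636024+3/4·(-2.928815)≈4.439413; next y=1/10·5.643631+1/2·4.439413≈2.784070
n=8: y≈2.784070, sp=4, e=sp−y≈1.215930; I≈7.851954, D=e−e_prev≈2.859561; u=0·1.215930+1·7.851954+3/4·2.859561≈9.996625; next y=1/10·2.784070+1/2·9.996625≈5.276720
n=9: y≈5.276720, sp=4, e=sp−y≈-1.276720; I≈6.575235, D=e−e_prev≈-2.492650; u=0·(-1.276720)+1·6.575235+3/4·(-2.492650)≈4.705747; next y=1/10·5.276720+1/2·4.705747≈2.880546
n=10: y≈2.880546, sp=-1, e=sp−y≈-3.880546; I≈2.694689, D=e−e_prev≈-2.603826; u=0·(-3.880546)+1·2.694689+3/4·(-2.603826)≈0.741820; next y=1/10·2.880546+1/2·0.741820≈0.658964
n=11: y≈0.658964, sp=-1, e=sp−y≈-1.658964; I≈1.035725, D=e−e_prev≈2.221581; u=0·(-1.658964)+1·1.035725+3/4·2.221581≈2.701911; next y=1/10·0.658964+1/2·2.701911≈1.416852
n=12: y≈1.416852, sp=-1, e=sp−y≈-2.416852; I≈-1.381127, D=e−e_prev≈-0.757887; u=0·(-2.416852)+1·(-1.381127)+3/4·(-0.757887)≈-1.949542; next y=1/10·1.416852+1/2·(-1.949542)≈-0.833086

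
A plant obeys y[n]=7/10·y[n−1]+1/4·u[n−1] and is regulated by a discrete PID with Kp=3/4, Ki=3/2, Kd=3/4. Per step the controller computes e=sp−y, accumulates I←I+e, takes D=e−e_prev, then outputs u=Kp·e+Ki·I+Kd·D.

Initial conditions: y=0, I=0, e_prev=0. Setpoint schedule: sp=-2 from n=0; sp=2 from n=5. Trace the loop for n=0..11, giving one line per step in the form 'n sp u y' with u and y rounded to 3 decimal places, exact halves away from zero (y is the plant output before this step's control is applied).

0 -2 -6.000 0.000
1 -2 -3.000 -1.500
2 -2 -3.975 -1.800
3 -2 -3.139 -2.254
4 -2 -2.773 -2.362
5 2 9.643 -2.347
6 2 3.830 0.768
7 2 5.833 1.495
8 2 4.107 2.505
9 2 3.281 2.780
10 2 2.359 2.766
11 2 1.920 2.526

(exact arithmetic carried between steps; '≈' marks a value shown rounded to 6 d.p. or computed from one; I and e_prev carry over from the previous line; the table rounds u and y to 3 d.p., halves away from zero)
n=0: y=0, sp=-2, e=sp−y=-2; I=-2, D=e−e_prev=-2; u=3/4·(-2)+3/2·(-2)+3/4·(-2)=-6; next y=7/10·0+1/4·(-6)=-1.5
n=1: y=-1.5, sp=-2, e=sp−y=-0.5; I=-2.5, D=e−e_prev=1.5; u=3/4·(-0.5)+3/2·(-2.5)+3/4·1.5=-3; next y=7/10·(-1.5)+1/4·(-3)=-1.8
n=2: y=-1.8, sp=-2, e=sp−y=-0.2; I=-2.7, D=e−e_prev=0.3; u=3/4·(-0.2)+3/2·(-2.7)+3/4·0.3=-3.975; next y=7/10·(-1.8)+1/4·(-3.975)=-2.25375
n=3: y=-2.25375, sp=-2, e=sp−y=0.25375; I=-2.44625, D=e−e_prev=0.45375; u=3/4·0.25375+3/2·(-2.44625)+3/4·0.45375=-3.13875; next y=7/10·(-2.25375)+1/4·(-3.13875)≈-2.362313
n=4: y≈-2.362313, sp=-2, e=sp−y≈0.362313; I≈-2.083938, D=e−e_prev≈0.108563; u=3/4·0.362313+3/2·(-2.083938)+3/4·0.108563≈-2.77275; next y=7/10·(-2.362313)+1/4·(-2.77275)≈-2.346806
n=5: y≈-2.346806, sp=2, e=sp−y≈4.346806; I≈2.262869, D=e−e_prev≈3.984494; u=3/4·4.346806+3/2·2.262869+3/4·3.984494≈9.642778; next y=7/10·(-2.346806)+1/4·9.642778≈0.767930
n=6: y≈0.767930, sp=2, e=sp−y≈1.232070; I≈3.494939, D=e−e_prev≈-3.114736; u=3/4·1.232070+3/2·3.494939+3/4·(-3.114736)≈3.830408; next y=7/10·0.767930+1/4·3.830408≈1.495153
n=7: y≈1.495153, sp=2, e=sp−y≈0.504847; I≈3.999785, D=e−e_prev≈-0.727223; u=3/4·0.504847+3/2·3.999785+3/4·(-0.727223)≈5.832896; next y=7/10·1.495153+1/4·5.832896≈2.504831
n=8: y≈2.504831, sp=2, e=sp−y≈-0.504831; I≈3.494954, D=e−e_prev≈-1.009678; u=3/4·(-0.504831)+3/2·3.494954+3/4·(-1.009678)≈4.106549; next y=7/10·2.504831+1/4·4.106549≈2.780019
n=9: y≈2.780019, sp=2, e=sp−y≈-0.780019; I≈2.714935, D=e−e_prev≈-0.275188; u=3/4·(-0.780019)+3/2·2.714935+3/4·(-0.275188)≈3.280997; next y=7/10·2.780019+1/4·3.280997≈2.766263
n=10: y≈2.766263, sp=2, e=sp−y≈-0.766263; I≈1.948672, D=e−e_prev≈0.013756; u=3/4·(-0.766263)+3/2·1.948672+3/4·0.013756≈2.358629; next y=7/10·2.766263+1/4·2.358629≈2.526041
n=11: y≈2.526041, sp=2, e=sp−y≈-0.526041; I≈1.422631, D=e−e_prev≈0.240222; u=3/4·(-0.526041)+3/2·1.422631+3/4·0.240222≈1.919582; next y=7/10·2.526041+1/4·1.919582≈2.248124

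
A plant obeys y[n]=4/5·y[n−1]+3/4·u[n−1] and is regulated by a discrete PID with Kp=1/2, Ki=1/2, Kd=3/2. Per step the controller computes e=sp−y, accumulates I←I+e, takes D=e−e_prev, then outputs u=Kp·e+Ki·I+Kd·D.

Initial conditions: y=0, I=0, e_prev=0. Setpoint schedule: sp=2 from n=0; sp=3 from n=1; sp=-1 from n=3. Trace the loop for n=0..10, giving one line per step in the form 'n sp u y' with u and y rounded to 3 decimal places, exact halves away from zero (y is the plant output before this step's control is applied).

(exact arithmetic carried between steps; '≈' marks a value shown rounded to 6 d.p. or computed from one; I and e_prev carry over from the previous line; the table rounds u and y to 3 d.p., halves away from zero)
n=0: y=0, sp=2, e=sp−y=2; I=2, D=e−e_prev=2; u=1/2·2+1/2·2+3/2·2=5; next y=4/5·0+3/4·5=3.75
n=1: y=3.75, sp=3, e=sp−y=-0.75; I=1.25, D=e−e_prev=-2.75; u=1/2·(-0.75)+1/2·1.25+3/2·(-2.75)=-3.875; next y=4/5·3.75+3/4·(-3.875)=0.09375
n=2: y=0.09375, sp=3, e=sp−y=2.90625; I=4.15625, D=e−e_prev=3.65625; u=1/2·2.90625+1/2·4.15625+3/2·3.65625=9.015625; next y=4/5·0.09375+3/4·9.015625≈6.836719
n=3: y≈6.836719, sp=-1, e=sp−y≈-7.836719; I≈-3.680469, D=e−e_prev≈-10.742969; u=1/2·(-7.836719)+1/2·(-3.680469)+3/2·(-10.742969)≈-21.873047; next y=4/5·6.836719+3/4·(-21.873047)≈-10.935410
n=4: y≈-10.935410, sp=-1, e=sp−y≈9.935410; I≈6.254941, D=e−e_prev≈17.772129; u=1/2·9.935410+1/2·6.254941+3/2·17.772129≈34.753369; next y=4/5·(-10.935410)+3/4·34.753369≈17.316699
n=5: y≈17.316699, sp=-1, e=sp−y≈-18.316699; I≈-12.061757, D=e−e_prev≈-28.252109; u=1/2·(-18.316699)+1/2·(-12.061757)+3/2·(-28.252109)≈-57.567391; next y=4/5·17.316699+3/4·(-57.567391)≈-29.322185
n=6: y≈-29.322185, sp=-1, e=sp−y≈28.322185; I≈16.260427, D=e−e_prev≈46.638883; u=1/2·28.322185+1/2·16.260427+3/2·46.638883≈92.249631; next y=4/5·(-29.322185)+3/4·92.249631≈45.729475
n=7: y≈45.729475, sp=-1, e=sp−y≈-46.729475; I≈-30.469048, D=e−e_prev≈-75.051660; u=1/2·(-46.729475)+1/2·(-30.469048)+3/2·(-75.051660)≈-151.176752; next y=4/5·45.729475+3/4·(-151.176752)≈-76.798984
n=8: y≈-76.798984, sp=-1, e=sp−y≈75.798984; I≈45.329935, D=e−e_prev≈122.528459; u=1/2·75.798984+1/2·45.329935+3/2·122.528459≈244.357148; next y=4/5·(-76.798984)+3/4·244.357148≈121.828674
n=9: y≈121.828674, sp=-1, e=sp−y≈-122.828674; I≈-77.498739, D=e−e_prev≈-198.627658; u=1/2·(-122.828674)+1/2·(-77.498739)+3/2·(-198.627658)≈-398.105193; next y=4/5·121.828674+3/4·(-398.105193)≈-201.115955
n=10: y≈-201.115955, sp=-1, e=sp−y≈200.115955; I≈122.617217, D=e−e_prev≈322.944629; u=1/2·200.115955+1/2·122.617217+3/2·322.944629≈645.783530; next y=4/5·(-201.115955)+3/4·645.783530≈323.444883

0 2 5.000 0.000
1 3 -3.875 3.750
2 3 9.016 0.094
3 -1 -21.873 6.837
4 -1 34.753 -10.935
5 -1 -57.567 17.317
6 -1 92.250 -29.322
7 -1 -151.177 45.729
8 -1 244.357 -76.799
9 -1 -398.105 121.829
10 -1 645.784 -201.116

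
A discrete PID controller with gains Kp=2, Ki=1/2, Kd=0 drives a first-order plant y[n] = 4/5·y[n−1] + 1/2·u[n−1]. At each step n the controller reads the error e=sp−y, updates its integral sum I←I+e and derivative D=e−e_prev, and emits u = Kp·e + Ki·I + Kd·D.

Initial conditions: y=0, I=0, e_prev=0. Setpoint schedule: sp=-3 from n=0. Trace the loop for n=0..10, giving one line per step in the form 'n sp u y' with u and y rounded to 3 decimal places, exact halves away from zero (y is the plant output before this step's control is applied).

0 -3 -7.500 0.000
1 -3 0.375 -3.750
2 -3 -1.594 -2.813
3 -3 -1.102 -3.047
4 -3 -1.225 -2.988
5 -3 -1.194 -3.003
6 -3 -1.202 -2.999
7 -3 -1.200 -3.000
8 -3 -1.200 -3.000
9 -3 -1.200 -3.000
10 -3 -1.200 -3.000

(exact arithmetic carried between steps; '≈' marks a value shown rounded to 6 d.p. or computed from one; I and e_prev carry over from the previous line; the table rounds u and y to 3 d.p., halves away from zero)
n=0: y=0, sp=-3, e=sp−y=-3; I=-3, D=e−e_prev=-3; u=2·(-3)+1/2·(-3)+0·(-3)=-7.5; next y=4/5·0+1/2·(-7.5)=-3.75
n=1: y=-3.75, sp=-3, e=sp−y=0.75; I=-2.25, D=e−e_prev=3.75; u=2·0.75+1/2·(-2.25)+0·3.75=0.375; next y=4/5·(-3.75)+1/2·0.375=-2.8125
n=2: y=-2.8125, sp=-3, e=sp−y=-0.1875; I=-2.4375, D=e−e_prev=-0.9375; u=2·(-0.1875)+1/2·(-2.4375)+0·(-0.9375)=-1.59375; next y=4/5·(-2.8125)+1/2·(-1.59375)=-3.046875
n=3: y=-3.046875, sp=-3, e=sp−y=0.046875; I=-2.390625, D=e−e_prev=0.234375; u=2·0.046875+1/2·(-2.390625)+0·0.234375≈-1.101563; next y=4/5·(-3.046875)+1/2·(-1.101563)≈-2.988281
n=4: y≈-2.988281, sp=-3, e=sp−y≈-0.011719; I≈-2.402344, D=e−e_prev≈-0.058594; u=2·(-0.011719)+1/2·(-2.402344)+0·(-0.058594)≈-1.224609; next y=4/5·(-2.988281)+1/2·(-1.224609)≈-3.002930
n=5: y≈-3.002930, sp=-3, e=sp−y≈0.002930; I≈-2.399414, D=e−e_prev≈0.014648; u=2·0.002930+1/2·(-2.399414)+0·0.014648≈-1.193848; next y=4/5·(-3.002930)+1/2·(-1.193848)≈-2.999268
n=6: y≈-2.999268, sp=-3, e=sp−y≈-0.000732; I≈-2.400146, D=e−e_prev≈-0.003662; u=2·(-0.000732)+1/2·(-2.400146)+0·(-0.003662)≈-1.201538; next y=4/5·(-2.999268)+1/2·(-1.201538)≈-3.000183
n=7: y≈-3.000183, sp=-3, e=sp−y≈0.000183; I≈-2.399963, D=e−e_prev≈0.000916; u=2·0.000183+1/2·(-2.399963)+0·0.000916≈-1.199615; next y=4/5·(-3.000183)+1/2·(-1.199615)≈-2.999954
n=8: y≈-2.999954, sp=-3, e=sp−y≈-0.000046; I≈-2.400009, D=e−e_prev≈-0.000229; u=2·(-0.000046)+1/2·(-2.400009)+0·(-0.000229)≈-1.200096; next y=4/5·(-2.999954)+1/2·(-1.200096)≈-3.000011
n=9: y≈-3.000011, sp=-3, e=sp−y≈0.000011; I≈-2.399998, D=e−e_prev≈0.000057; u=2·0.000011+1/2·(-2.399998)+0·0.000057≈-1.199976; next y=4/5·(-3.000011)+1/2·(-1.199976)≈-2.999997
n=10: y≈-2.999997, sp=-3, e=sp−y≈-0.000003; I≈-2.400001, D=e−e_prev≈-0.000014; u=2·(-0.000003)+1/2·(-2.400001)+0·(-0.000014)≈-1.200006; next y=4/5·(-2.999997)+1/2·(-1.200006)≈-3.000001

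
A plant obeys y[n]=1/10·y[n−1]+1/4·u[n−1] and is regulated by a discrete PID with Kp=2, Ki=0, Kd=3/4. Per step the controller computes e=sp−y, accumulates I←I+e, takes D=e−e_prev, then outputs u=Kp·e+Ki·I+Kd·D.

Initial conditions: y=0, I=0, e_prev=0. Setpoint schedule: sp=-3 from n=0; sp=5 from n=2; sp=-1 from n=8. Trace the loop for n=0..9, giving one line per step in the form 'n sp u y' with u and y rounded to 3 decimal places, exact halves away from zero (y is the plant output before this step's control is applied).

(exact arithmetic carried between steps; '≈' marks a value shown rounded to 6 d.p. or computed from one; I and e_prev carry over from the previous line; the table rounds u and y to 3 d.p., halves away from zero)
n=0: y=0, sp=-3, e=sp−y=-3; I=-3, D=e−e_prev=-3; u=2·(-3)+0·(-3)+3/4·(-3)=-8.25; next y=1/10·0+1/4·(-8.25)=-2.0625
n=1: y=-2.0625, sp=-3, e=sp−y=-0.9375; I=-3.9375, D=e−e_prev=2.0625; u=2·(-0.9375)+0·(-3.9375)+3/4·2.0625=-0.328125; next y=1/10·(-2.0625)+1/4·(-0.328125)≈-0.288281
n=2: y≈-0.288281, sp=5, e=sp−y≈5.288281; I≈1.350781, D=e−e_prev≈6.225781; u=2·5.288281+0·1.350781+3/4·6.225781≈15.245898; next y=1/10·(-0.288281)+1/4·15.245898≈3.782646
n=3: y≈3.782646, sp=5, e=sp−y≈1.217354; I≈2.568135, D=e−e_prev≈-4.070928; u=2·1.217354+0·2.568135+3/4·(-4.070928)≈-0.618489; next y=1/10·3.782646+1/4·(-0.618489)≈0.223642
n=4: y≈0.223642, sp=5, e=sp−y≈4.776358; I≈7.344492, D=e−e_prev≈3.559004; u=2·4.776358+0·7.344492+3/4·3.559004≈12.221968; next y=1/10·0.223642+1/4·12.221968≈3.077856
n=5: y≈3.077856, sp=5, e=sp−y≈1.922144; I≈9.266636, D=e−e_prev≈-2.854214; u=2·1.922144+0·9.266636+3/4·(-2.854214)≈1.703627; next y=1/10·3.077856+1/4·1.703627≈0.733692
n=6: y≈0.733692, sp=5, e=sp−y≈4.266308; I≈13.532944, D=e−e_prev≈2.344164; u=2·4.266308+0·13.532944+3/4·2.344164≈10.290738; next y=1/10·0.733692+1/4·10.290738≈2.646054
n=7: y≈2.646054, sp=5, e=sp−y≈2.353946; I≈15.886890, D=e−e_prev≈-1.912361; u=2·2.353946+0·15.886890+3/4·(-1.912361)≈3.273621; next y=1/10·2.646054+1/4·3.273621≈1.083011
n=8: y≈1.083011, sp=-1, e=sp−y≈-2.083011; I≈13.803879, D=e−e_prev≈-4.436957; u=2·(-2.083011)+0·13.803879+3/4·(-4.436957)≈-7.493739; next y=1/10·1.083011+1/4·(-7.493739)≈-1.765134
n=9: y≈-1.765134, sp=-1, e=sp−y≈0.765134; I≈14.569013, D=e−e_prev≈2.848144; u=2·0.765134+0·14.569013+3/4·2.848144≈3.666376; next y=1/10·(-1.765134)+1/4·3.666376≈0.740081

0 -3 -8.250 0.000
1 -3 -0.328 -2.063
2 5 15.246 -0.288
3 5 -0.618 3.783
4 5 12.222 0.224
5 5 1.704 3.078
6 5 10.291 0.734
7 5 3.274 2.646
8 -1 -7.494 1.083
9 -1 3.666 -1.765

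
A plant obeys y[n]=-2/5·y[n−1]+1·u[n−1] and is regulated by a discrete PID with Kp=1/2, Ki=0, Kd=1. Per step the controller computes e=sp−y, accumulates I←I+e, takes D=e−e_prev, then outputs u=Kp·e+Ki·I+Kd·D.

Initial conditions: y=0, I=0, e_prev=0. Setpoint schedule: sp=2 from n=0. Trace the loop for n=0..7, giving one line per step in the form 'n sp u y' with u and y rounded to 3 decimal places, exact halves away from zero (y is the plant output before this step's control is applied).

(exact arithmetic carried between steps; '≈' marks a value shown rounded to 6 d.p. or computed from one; I and e_prev carry over from the previous line; the table rounds u and y to 3 d.p., halves away from zero)
n=0: y=0, sp=2, e=sp−y=2; I=2, D=e−e_prev=2; u=1/2·2+0·2+1·2=3; next y=-2/5·0+1·3=3
n=1: y=3, sp=2, e=sp−y=-1; I=1, D=e−e_prev=-3; u=1/2·(-1)+0·1+1·(-3)=-3.5; next y=-2/5·3+1·(-3.5)=-4.7
n=2: y=-4.7, sp=2, e=sp−y=6.7; I=7.7, D=e−e_prev=7.7; u=1/2·6.7+0·7.7+1·7.7=11.05; next y=-2/5·(-4.7)+1·11.05=12.93
n=3: y=12.93, sp=2, e=sp−y=-10.93; I=-3.23, D=e−e_prev=-17.63; u=1/2·(-10.93)+0·(-3.23)+1·(-17.63)=-23.095; next y=-2/5·12.93+1·(-23.095)=-28.267
n=4: y=-28.267, sp=2, e=sp−y=30.267; I=27.037, D=e−e_prev=41.197; u=1/2·30.267+0·27.037+1·41.197=56.3305; next y=-2/5·(-28.267)+1·56.3305=67.6373
n=5: y=67.6373, sp=2, e=sp−y=-65.6373; I=-38.6003, D=e−e_prev=-95.9043; u=1/2·(-65.6373)+0·(-38.6003)+1·(-95.9043)=-128.72295; next y=-2/5·67.6373+1·(-128.72295)=-155.77787
n=6: y=-155.77787, sp=2, e=sp−y=157.77787; I=119.17757, D=e−e_prev=223.41517; u=1/2·157.77787+0·119.17757+1·223.41517=302.304105; next y=-2/5·(-155.77787)+1·302.304105=364.615253
n=7: y=364.615253, sp=2, e=sp−y=-362.615253; I=-243.437683, D=e−e_prev=-520.393123; u=1/2·(-362.615253)+0·(-243.437683)+1·(-520.393123)≈-701.700750; next y=-2/5·364.615253+1·(-701.700750)≈-847.546851

0 2 3.000 0.000
1 2 -3.500 3.000
2 2 11.050 -4.700
3 2 -23.095 12.930
4 2 56.331 -28.267
5 2 -128.723 67.637
6 2 302.304 -155.778
7 2 -701.701 364.615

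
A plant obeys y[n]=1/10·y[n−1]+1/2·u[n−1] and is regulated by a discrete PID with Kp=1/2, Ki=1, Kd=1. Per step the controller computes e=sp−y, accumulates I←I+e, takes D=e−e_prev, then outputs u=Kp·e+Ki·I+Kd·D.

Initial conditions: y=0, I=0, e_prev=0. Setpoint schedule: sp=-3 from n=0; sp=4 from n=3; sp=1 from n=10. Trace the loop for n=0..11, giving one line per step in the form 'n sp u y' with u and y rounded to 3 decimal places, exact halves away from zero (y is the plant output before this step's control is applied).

(exact arithmetic carried between steps; '≈' marks a value shown rounded to 6 d.p. or computed from one; I and e_prev carry over from the previous line; the table rounds u and y to 3 d.p., halves away from zero)
n=0: y=0, sp=-3, e=sp−y=-3; I=-3, D=e−e_prev=-3; u=1/2·(-3)+1·(-3)+1·(-3)=-7.5; next y=1/10·0+1/2·(-7.5)=-3.75
n=1: y=-3.75, sp=-3, e=sp−y=0.75; I=-2.25, D=e−e_prev=3.75; u=1/2·0.75+1·(-2.25)+1·3.75=1.875; next y=1/10·(-3.75)+1/2·1.875=0.5625
n=2: y=0.5625, sp=-3, e=sp−y=-3.5625; I=-5.8125, D=e−e_prev=-4.3125; u=1/2·(-3.5625)+1·(-5.8125)+1·(-4.3125)=-11.90625; next y=1/10·0.5625+1/2·(-11.90625)=-5.896875
n=3: y=-5.896875, sp=4, e=sp−y=9.896875; I=4.084375, D=e−e_prev=13.459375; u=1/2·9.896875+1·4.084375+1·13.459375≈22.492188; next y=1/10·(-5.896875)+1/2·22.492188≈10.656406
n=4: y≈10.656406, sp=4, e=sp−y≈-6.656406; I≈-2.572031, D=e−e_prev≈-16.553281; u=1/2·(-6.656406)+1·(-2.572031)+1·(-16.553281)≈-22.453516; next y=1/10·10.656406+1/2·(-22.453516)≈-10.161117
n=5: y≈-10.161117, sp=4, e=sp−y≈14.161117; I≈11.589086, D=e−e_prev≈20.817523; u=1/2·14.161117+1·11.589086+1·20.817523≈39.487168; next y=1/10·(-10.161117)+1/2·39.487168≈18.727472
n=6: y≈18.727472, sp=4, e=sp−y≈-14.727472; I≈-3.138386, D=e−e_prev≈-28.888589; u=1/2·(-14.727472)+1·(-3.138386)+1·(-28.888589)≈-39.390712; next y=1/10·18.727472+1/2·(-39.390712)≈-17.822609
n=7: y≈-17.822609, sp=4, e=sp−y≈21.822609; I≈18.684222, D=e−e_prev≈36.550081; u=1/2·21.822609+1·18.684222+1·36.550081≈66.145608; next y=1/10·(-17.822609)+1/2·66.145608≈31.290543
n=8: y≈31.290543, sp=4, e=sp−y≈-27.290543; I≈-8.606321, D=e−e_prev≈-49.113152; u=1/2·(-27.290543)+1·(-8.606321)+1·(-49.113152)≈-71.364744; next y=1/10·31.290543+1/2·(-71.364744)≈-32.553318
n=9: y≈-32.553318, sp=4, e=sp−y≈36.553318; I≈27.946997, D=e−e_prev≈63.843861; u=1/2·36.553318+1·27.946997+1·63.843861≈110.067516; next y=1/10·(-32.553318)+1/2·110.067516≈51.778426
n=10: y≈51.778426, sp=1, e=sp−y≈-50.778426; I≈-22.831429, D=e−e_prev≈-87.331744; u=1/2·(-50.778426)+1·(-22.831429)+1·(-87.331744)≈-135.552387; next y=1/10·51.778426+1/2·(-135.552387)≈-62.598351
n=11: y≈-62.598351, sp=1, e=sp−y≈63.598351; I≈40.766921, D=e−e_prev≈114.376777; u=1/2·63.598351+1·40.766921+1·114.376777≈186.942874; next y=1/10·(-62.598351)+1/2·186.942874≈87.211602

0 -3 -7.500 0.000
1 -3 1.875 -3.750
2 -3 -11.906 0.563
3 4 22.492 -5.897
4 4 -22.454 10.656
5 4 39.487 -10.161
6 4 -39.391 18.727
7 4 66.146 -17.823
8 4 -71.365 31.291
9 4 110.068 -32.553
10 1 -135.552 51.778
11 1 186.943 -62.598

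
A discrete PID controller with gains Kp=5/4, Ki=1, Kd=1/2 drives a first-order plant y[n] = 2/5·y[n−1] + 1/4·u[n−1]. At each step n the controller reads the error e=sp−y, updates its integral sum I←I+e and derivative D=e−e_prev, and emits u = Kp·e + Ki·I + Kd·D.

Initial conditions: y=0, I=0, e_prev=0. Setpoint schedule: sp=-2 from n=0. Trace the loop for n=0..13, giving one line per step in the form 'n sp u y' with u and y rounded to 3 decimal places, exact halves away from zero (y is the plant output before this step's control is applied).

(exact arithmetic carried between steps; '≈' marks a value shown rounded to 6 d.p. or computed from one; I and e_prev carry over from the previous line; the table rounds u and y to 3 d.p., halves away from zero)
n=0: y=0, sp=-2, e=sp−y=-2; I=-2, D=e−e_prev=-2; u=5/4·(-2)+1·(-2)+1/2·(-2)=-5.5; next y=2/5·0+1/4·(-5.5)=-1.375
n=1: y=-1.375, sp=-2, e=sp−y=-0.625; I=-2.625, D=e−e_prev=1.375; u=5/4·(-0.625)+1·(-2.625)+1/2·1.375=-2.71875; next y=2/5·(-1.375)+1/4·(-2.71875)≈-1.229688
n=2: y≈-1.229688, sp=-2, e=sp−y≈-0.770313; I≈-3.395313, D=e−e_prev≈-0.145313; u=5/4·(-0.770313)+1·(-3.395313)+1/2·(-0.145313)≈-4.430859; next y=2/5·(-1.229688)+1/4·(-4.430859)≈-1.599590
n=3: y≈-1.599590, sp=-2, e=sp−y≈-0.400410; I≈-3.795723, D=e−e_prev≈0.369902; u=5/4·(-0.400410)+1·(-3.795723)+1/2·0.369902≈-4.111284; next y=2/5·(-1.599590)+1/4·(-4.111284)≈-1.667657
n=4: y≈-1.667657, sp=-2, e=sp−y≈-0.332343; I≈-4.128066, D=e−e_prev≈0.068067; u=5/4·(-0.332343)+1·(-4.128066)+1/2·0.068067≈-4.509461; next y=2/5·(-1.667657)+1/4·(-4.509461)≈-1.794428
n=5: y≈-1.794428, sp=-2, e=sp−y≈-0.205572; I≈-4.333638, D=e−e_prev≈0.126771; u=5/4·(-0.205572)+1·(-4.333638)+1/2·0.126771≈-4.527217; next y=2/5·(-1.794428)+1/4·(-4.527217)≈-1.849575
n=6: y≈-1.849575, sp=-2, e=sp−y≈-0.150425; I≈-4.484062, D=e−e_prev≈0.055147; u=5/4·(-0.150425)+1·(-4.484062)+1/2·0.055147≈-4.644519; next y=2/5·(-1.849575)+1/4·(-4.644519)≈-1.900960
n=7: y≈-1.900960, sp=-2, e=sp−y≈-0.099040; I≈-4.583102, D=e−e_prev≈0.051384; u=5/4·(-0.099040)+1·(-4.583102)+1/2·0.051384≈-4.681210; next y=2/5·(-1.900960)+1/4·(-4.681210)≈-1.930686
n=8: y≈-1.930686, sp=-2, e=sp−y≈-0.069314; I≈-4.652416, D=e−e_prev≈0.029727; u=5/4·(-0.069314)+1·(-4.652416)+1/2·0.029727≈-4.724194; next y=2/5·(-1.930686)+1/4·(-4.724194)≈-1.953323
n=9: y≈-1.953323, sp=-2, e=sp−y≈-0.046677; I≈-4.699093, D=e−e_prev≈0.022637; u=5/4·(-0.046677)+1·(-4.699093)+1/2·0.022637≈-4.746120; next y=2/5·(-1.953323)+1/4·(-4.746120)≈-1.967859
n=10: y≈-1.967859, sp=-2, e=sp−y≈-0.032141; I≈-4.731233, D=e−e_prev≈0.014536; u=5/4·(-0.032141)+1·(-4.731233)+1/2·0.014536≈-4.764141; next y=2/5·(-1.967859)+1/4·(-4.764141)≈-1.978179
n=11: y≈-1.978179, sp=-2, e=sp−y≈-0.021821; I≈-4.753054, D=e−e_prev≈0.010320; u=5/4·(-0.021821)+1·(-4.753054)+1/2·0.010320≈-4.775171; next y=2/5·(-1.978179)+1/4·(-4.775171)≈-1.985064
n=12: y≈-1.985064, sp=-2, e=sp−y≈-0.014936; I≈-4.767990, D=e−e_prev≈0.006885; u=5/4·(-0.014936)+1·(-4.767990)+1/2·0.006885≈-4.783217; next y=2/5·(-1.985064)+1/4·(-4.783217)≈-1.989830
n=13: y≈-1.989830, sp=-2, e=sp−y≈-0.010170; I≈-4.778160, D=e−e_prev≈0.004766; u=5/4·(-0.010170)+1·(-4.778160)+1/2·0.004766≈-4.788490; next y=2/5·(-1.989830)+1/4·(-4.788490)≈-1.993054

0 -2 -5.500 0.000
1 -2 -2.719 -1.375
2 -2 -4.431 -1.230
3 -2 -4.111 -1.600
4 -2 -4.509 -1.668
5 -2 -4.527 -1.794
6 -2 -4.645 -1.850
7 -2 -4.681 -1.901
8 -2 -4.724 -1.931
9 -2 -4.746 -1.953
10 -2 -4.764 -1.968
11 -2 -4.775 -1.978
12 -2 -4.783 -1.985
13 -2 -4.788 -1.990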